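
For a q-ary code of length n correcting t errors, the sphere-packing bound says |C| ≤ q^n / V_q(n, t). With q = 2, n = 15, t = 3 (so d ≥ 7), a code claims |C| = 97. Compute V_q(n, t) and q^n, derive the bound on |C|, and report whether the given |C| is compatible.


V_q(n, t) = 576, q^n = 32768, Hamming bound = 56, |C| = 97 > bound (violated).

Step 1: Compute V_q(n, t) = Σ_{j=0}^3 C(n, j) (q−1)^j.
  j = 0: C(15,0)·(1)^0 = 1·1 = 1.
  j = 1: C(15,1)·(1)^1 = 15·1 = 15.
  j = 2: C(15,2)·(1)^2 = 105·1 = 105.
  j = 3: C(15,3)·(1)^3 = 455·1 = 455.
  V_q(n, t) = 1 + 15 + 105 + 455 = 576.
Step 2: q^n = 2^15 = 32768.
Step 3: Hamming bound ⌊q^n / V_q(n,t)⌋ = ⌊32768/576⌋ = 56.
Step 4: Compare |C| = 97 to 56: violated.
The claimed |C| lies above the Hamming bound, so no 2-ary code of length 15 with d ≥ 7 can have 97 codewords.


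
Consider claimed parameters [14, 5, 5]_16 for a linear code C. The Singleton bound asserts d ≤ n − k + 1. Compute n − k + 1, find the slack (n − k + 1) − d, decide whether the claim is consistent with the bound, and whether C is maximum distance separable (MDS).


Singleton RHS = n − k + 1 = 10, slack = 5, bound satisfied, not MDS.

Singleton bound: d ≤ n − k + 1.
Here n = 14, k = 5, so n − k + 1 = 10.
Given d = 5, check d ≤ 10: YES.
Slack = (n − k + 1) − d = 5.
The code is NOT MDS (slack = 5 > 0).
Description: the claimed parameters are [14, 5, 5]_16; such a code would be non-MDS.


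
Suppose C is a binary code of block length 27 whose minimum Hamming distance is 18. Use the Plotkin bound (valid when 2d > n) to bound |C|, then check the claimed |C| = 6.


Plotkin bound M ≤ 4; given |C| = 6 > bound (violated).

Check applicability: 2d = 36, n = 27.
2d − n = 9 > 0, so Plotkin applies.
Compute d/(2d−n) = 18/9 ≈ 2.0000.
⌊d/(2d−n)⌋ = 2.
Plotkin bound: M ≤ 2·2 = 4.
Given |C| = 6, check: VIOLATED.
This |C| is above the Plotkin bound, so no binary code with n = 27, d = 18 and 6 codewords exists.


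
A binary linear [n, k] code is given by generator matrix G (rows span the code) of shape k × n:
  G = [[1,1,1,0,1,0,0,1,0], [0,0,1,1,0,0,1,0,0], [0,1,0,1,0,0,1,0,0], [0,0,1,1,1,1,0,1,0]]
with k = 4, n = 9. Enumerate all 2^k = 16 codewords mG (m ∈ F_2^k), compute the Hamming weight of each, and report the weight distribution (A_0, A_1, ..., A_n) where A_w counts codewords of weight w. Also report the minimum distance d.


Weight distribution: A_0 = 1, A_2 = 1, A_3 = 4, A_4 = 3, A_5 = 4, A_6 = 3. Minimum distance d = 2.

Enumerate all 2^4 = 16 messages m ∈ F_2^4.
For each, compute codeword c = mG in F_2^9, then tally its weight.
  m = 0000 → c = 000000000, weight = 0.
  m = 1000 → c = 111010010, weight = 5.
  m = 0100 → c = 001100100, weight = 3.
  m = 1100 → c = 110110110, weight = 6.
  m = 0010 → c = 010100100, weight = 3.
  m = 1010 → c = 101110110, weight = 6.
  m = 0110 → c = 011000000, weight = 2.
  m = 1110 → c = 100010010, weight = 3.
  m = 0001 → c = 001111010, weight = 5.
  m = 1001 → c = 110101000, weight = 4.
  m = 0101 → c = 000011110, weight = 4.
  m = 1101 → c = 111001100, weight = 5.
  m = 0011 → c = 011011110, weight = 6.
  m = 1011 → c = 100001100, weight = 3.
  m = 0111 → c = 010111010, weight = 5.
  m = 1111 → c = 101101000, weight = 4.
Tally weights:
  weight 0: 1 codewords.
  weight 2: 1 codewords.
  weight 3: 4 codewords.
  weight 4: 3 codewords.
  weight 5: 4 codewords.
  weight 6: 3 codewords.
Minimum distance d = smallest w > 0 with A_w > 0 = 2.
Sanity: Σ A_w = 16 = 2^4 = 16 ✓.


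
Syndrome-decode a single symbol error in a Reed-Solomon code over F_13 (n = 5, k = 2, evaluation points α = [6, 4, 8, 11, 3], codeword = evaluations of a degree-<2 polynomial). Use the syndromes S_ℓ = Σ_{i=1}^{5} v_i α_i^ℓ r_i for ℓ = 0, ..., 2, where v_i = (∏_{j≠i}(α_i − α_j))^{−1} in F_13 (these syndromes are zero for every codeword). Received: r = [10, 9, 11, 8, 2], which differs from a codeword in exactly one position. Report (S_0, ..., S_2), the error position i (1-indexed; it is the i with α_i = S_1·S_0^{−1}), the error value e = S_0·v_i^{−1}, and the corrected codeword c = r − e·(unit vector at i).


S = (10, 6, 1), error at position 4, error magnitude e = 2, c = [10, 9, 11, 6, 2].

Step 1: column multipliers v_i = (∏_{j≠i}(α_i − α_j))^{−1} mod 13.
  i = 1 (α = 6): (6−4)(6−8)(6−11)(6−3) = 2·(−2)·(−5)·3 = 60 ≡ 8, so v_1 = 8^{−1} = 5 (mod 13).
  i = 2 (α = 4): (4−6)(4−8)(4−11)(4−3) = (−2)·(−4)·(−7)·1 = −56 ≡ 9, so v_2 = 9^{−1} = 3 (mod 13).
  i = 3 (α = 8): (8−6)(8−4)(8−11)(8−3) = 2·4·(−3)·5 = −120 ≡ 10, so v_3 = 10^{−1} = 4 (mod 13).
  i = 4 (α = 11): (11−6)(11−4)(11−8)(11−3) = 5·7·3·8 = 840 ≡ 8, so v_4 = 8^{−1} = 5 (mod 13).
  i = 5 (α = 3): (3−6)(3−4)(3−8)(3−11) = (−3)·(−1)·(−5)·(−8) = 120 ≡ 3, so v_5 = 3^{−1} = 9 (mod 13).
  v = [5, 3, 4, 5, 9].
Step 2: syndromes of r = [10, 9, 11, 8, 2] (all sums mod 13).
  S_0 = Σ v_i r_i = 5·10 + 3·9 + 4·11 + 5·8 + 9·2 = 179 ≡ 10.
  S_1 = Σ v_i α_i r_i = 5·6·10 + 3·4·9 + 4·8·11 + 5·11·8 + 9·3·2 = 1254 ≡ 6.
  α_i^2 mod 13 = [10, 3, 12, 4, 9].
  S_2 = Σ v_i α_i^2 r_i = 5·10·10 + 3·3·9 + 4·12·11 + 5·4·8 + 9·9·2 = 1431 ≡ 1.
  S = (10, 6, 1) ≠ 0, so r is not a codeword (an error is present).
Step 3: locate the error. For a single error e at position i, S_ℓ = v_i·e·α_i^ℓ, so α_err = S_1/S_0.
  S_0^{−1} = 10^{−1} = 4 (mod 13), so α_err = 6·4 = 24 ≡ 11 = α_4. Error position i = 4.
  Consistency check: S_2/S_1 = 1·11 = 11 ≡ 11 = α_err ✓ (single-error assumption holds).
Step 4: error magnitude e = S_0/v_4 = S_0·∏_{j≠4}(α_4 − α_j) = 10·8 = 80 ≡ 2 (mod 13).
Step 5: correct position 4: c_4 = r_4 − e = 8 − 2 ≡ 6 (mod 13). Hence c = [10, 9, 11, 6, 2].
  Check: interpolating c through the α_i gives m(x) = 7 + 7·x (degree < 2) with m(α_i) = c_i for every i, so c is indeed a codeword.


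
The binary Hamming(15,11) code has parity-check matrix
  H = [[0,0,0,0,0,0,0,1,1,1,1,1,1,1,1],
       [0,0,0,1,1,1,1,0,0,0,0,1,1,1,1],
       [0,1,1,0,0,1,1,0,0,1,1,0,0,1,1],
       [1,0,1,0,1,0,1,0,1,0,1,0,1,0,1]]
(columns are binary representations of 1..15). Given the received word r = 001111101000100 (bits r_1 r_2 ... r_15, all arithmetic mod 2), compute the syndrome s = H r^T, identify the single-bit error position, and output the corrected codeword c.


s = (0, 1, 1, 1)^T, error position = 7, corrected codeword c = 001111001000100

Compute s = H r^T mod 2 one row at a time:
  s_1 = 0 + 1 + 0 + 0 + 0 + 1 + 0 + 0 = 2 ≡ 0 (mod 2).
  s_2 = 1 + 1 + 1 + 1 + 0 + 1 + 0 + 0 = 5 ≡ 1 (mod 2).
  s_3 = 0 + 1 + 1 + 1 + 0 + 0 + 0 + 0 = 3 ≡ 1 (mod 2).
  s_4 = 0 + 1 + 1 + 1 + 1 + 0 + 1 + 0 = 5 ≡ 1 (mod 2).
s = (0, 1, 1, 1)^T — this equals column 7 of H (binary 0111), so error is at position 7.
Correct: flip bit 7 of r = 001111101000100 to get c = 001111001000100.


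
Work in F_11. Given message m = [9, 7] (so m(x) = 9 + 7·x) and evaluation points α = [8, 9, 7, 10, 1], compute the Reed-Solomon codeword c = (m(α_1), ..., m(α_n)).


c = [10, 6, 3, 2, 5]

Message polynomial: m(x) = 9 + 7·x (mod 11).
For each evaluation point α_i, compute m(α_i) mod 11:
  α_1 = 8: Horner steps 7 → 10, so m(8) = 10.
  α_2 = 9: Horner steps 7 → 6, so m(9) = 6.
  α_3 = 7: Horner steps 7 → 3, so m(7) = 3.
  α_4 = 10: Horner steps 7 → 2, so m(10) = 2.
  α_5 = 1: Horner steps 7 → 5, so m(1) = 5.
Codeword c = [10, 6, 3, 2, 5] ∈ F_11^5.


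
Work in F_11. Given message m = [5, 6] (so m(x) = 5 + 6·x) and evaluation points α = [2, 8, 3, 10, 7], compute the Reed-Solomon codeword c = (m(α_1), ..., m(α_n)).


c = [6, 9, 1, 10, 3]

Message polynomial: m(x) = 5 + 6·x (mod 11).
For each evaluation point α_i, compute m(α_i) mod 11:
  α_1 = 2: Horner steps 6 → 6, so m(2) = 6.
  α_2 = 8: Horner steps 6 → 9, so m(8) = 9.
  α_3 = 3: Horner steps 6 → 1, so m(3) = 1.
  α_4 = 10: Horner steps 6 → 10, so m(10) = 10.
  α_5 = 7: Horner steps 6 → 3, so m(7) = 3.
Codeword c = [6, 9, 1, 10, 3] ∈ F_11^5.


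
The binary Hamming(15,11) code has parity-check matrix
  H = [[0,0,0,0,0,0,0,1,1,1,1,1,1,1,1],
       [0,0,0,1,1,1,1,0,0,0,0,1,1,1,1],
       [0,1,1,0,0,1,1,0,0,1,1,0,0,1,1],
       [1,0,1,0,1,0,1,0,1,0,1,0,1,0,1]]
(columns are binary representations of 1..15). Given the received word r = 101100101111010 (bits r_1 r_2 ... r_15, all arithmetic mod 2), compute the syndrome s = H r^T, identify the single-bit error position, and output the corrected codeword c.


s = (1, 0, 1, 1)^T, error position = 11, corrected codeword c = 101100101101010

Compute s = H r^T mod 2 one row at a time:
  s_1 = 0 + 1 + 1 + 1 + 1 + 0 + 1 + 0 = 5 ≡ 1 (mod 2).
  s_2 = 1 + 0 + 0 + 1 + 1 + 0 + 1 + 0 = 4 ≡ 0 (mod 2).
  s_3 = 0 + 1 + 0 + 1 + 1 + 1 + 1 + 0 = 5 ≡ 1 (mod 2).
  s_4 = 1 + 1 + 0 + 1 + 1 + 1 + 0 + 0 = 5 ≡ 1 (mod 2).
s = (1, 0, 1, 1)^T — this equals column 11 of H (binary 1011), so error is at position 11.
Correct: flip bit 11 of r = 101100101111010 to get c = 101100101101010.


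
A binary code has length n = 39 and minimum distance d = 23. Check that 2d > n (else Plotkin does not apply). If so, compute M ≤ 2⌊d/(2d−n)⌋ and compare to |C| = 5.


Plotkin bound M ≤ 6; given |C| = 5 ≤ bound (satisfied).

Check applicability: 2d = 46, n = 39.
2d − n = 7 > 0, so Plotkin applies.
Compute d/(2d−n) = 23/7 ≈ 3.2857.
⌊d/(2d−n)⌋ = 3.
Plotkin bound: M ≤ 2·3 = 6.
Given |C| = 5, check: satisfied.
This |C| is below the Plotkin bound.


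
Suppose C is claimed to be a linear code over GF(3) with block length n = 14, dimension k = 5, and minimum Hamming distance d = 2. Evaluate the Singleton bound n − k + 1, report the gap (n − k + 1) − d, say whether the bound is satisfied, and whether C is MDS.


Singleton RHS = n − k + 1 = 10, slack = 8, bound satisfied, not MDS.

Singleton bound: d ≤ n − k + 1.
Here n = 14, k = 5, so n − k + 1 = 10.
Given d = 2, check d ≤ 10: YES.
Slack = (n − k + 1) − d = 8.
The code is NOT MDS (slack = 8 > 0).
Description: the claimed parameters are [14, 5, 2]_3; such a code would be non-MDS.


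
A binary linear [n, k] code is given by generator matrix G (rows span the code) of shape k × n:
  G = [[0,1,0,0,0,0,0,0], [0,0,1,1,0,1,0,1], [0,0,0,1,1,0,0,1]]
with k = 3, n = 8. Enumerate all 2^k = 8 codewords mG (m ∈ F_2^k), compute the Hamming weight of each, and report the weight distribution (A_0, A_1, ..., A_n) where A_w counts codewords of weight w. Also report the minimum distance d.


Weight distribution: A_0 = 1, A_1 = 1, A_3 = 2, A_4 = 3, A_5 = 1. Minimum distance d = 1.

Enumerate all 2^3 = 8 messages m ∈ F_2^3.
For each, compute codeword c = mG in F_2^8, then tally its weight.
  m = 000 → c = 00000000, weight = 0.
  m = 100 → c = 01000000, weight = 1.
  m = 010 → c = 00110101, weight = 4.
  m = 110 → c = 01110101, weight = 5.
  m = 001 → c = 00011001, weight = 3.
  m = 101 → c = 01011001, weight = 4.
  m = 011 → c = 00101100, weight = 3.
  m = 111 → c = 01101100, weight = 4.
Tally weights:
  weight 0: 1 codewords.
  weight 1: 1 codewords.
  weight 3: 2 codewords.
  weight 4: 3 codewords.
  weight 5: 1 codewords.
Minimum distance d = smallest w > 0 with A_w > 0 = 1.
Sanity: Σ A_w = 8 = 2^3 = 8 ✓.


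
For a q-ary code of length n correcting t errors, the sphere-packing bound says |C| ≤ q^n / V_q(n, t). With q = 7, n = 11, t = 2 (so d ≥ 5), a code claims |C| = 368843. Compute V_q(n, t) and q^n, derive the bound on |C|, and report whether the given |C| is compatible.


V_q(n, t) = 2047, q^n = 1977326743, Hamming bound = 965963, |C| = 368843 ≤ bound (satisfied).

Step 1: Compute V_q(n, t) = Σ_{j=0}^2 C(n, j) (q−1)^j.
  j = 0: C(11,0)·(6)^0 = 1·1 = 1.
  j = 1: C(11,1)·(6)^1 = 11·6 = 66.
  j = 2: C(11,2)·(6)^2 = 55·36 = 1980.
  V_q(n, t) = 1 + 66 + 1980 = 2047.
Step 2: q^n = 7^11 = 1977326743.
Step 3: Hamming bound ⌊q^n / V_q(n,t)⌋ = ⌊1977326743/2047⌋ = 965963.
Step 4: Compare |C| = 368843 to 965963: satisfied.
The claimed |C| lies below the Hamming bound.


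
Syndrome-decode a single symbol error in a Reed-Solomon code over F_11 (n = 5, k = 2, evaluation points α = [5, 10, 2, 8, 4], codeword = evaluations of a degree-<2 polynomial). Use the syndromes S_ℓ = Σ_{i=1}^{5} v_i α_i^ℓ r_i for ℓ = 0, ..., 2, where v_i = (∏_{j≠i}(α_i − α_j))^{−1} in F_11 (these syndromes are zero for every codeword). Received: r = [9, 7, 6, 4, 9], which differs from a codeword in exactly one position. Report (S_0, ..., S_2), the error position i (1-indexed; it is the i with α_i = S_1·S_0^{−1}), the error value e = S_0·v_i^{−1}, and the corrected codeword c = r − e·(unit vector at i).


S = (4, 9, 1), error at position 1, error magnitude e = 4, c = [5, 7, 6, 4, 9].

Step 1: column multipliers v_i = (∏_{j≠i}(α_i − α_j))^{−1} mod 11.
  i = 1 (α = 5): (5−10)(5−2)(5−8)(5−4) = (−5)·3·(−3)·1 = 45 ≡ 1, so v_1 = 1^{−1} = 1 (mod 11).
  i = 2 (α = 10): (10−5)(10−2)(10−8)(10−4) = 5·8·2·6 = 480 ≡ 7, so v_2 = 7^{−1} = 8 (mod 11).
  i = 3 (α = 2): (2−5)(2−10)(2−8)(2−4) = (−3)·(−8)·(−6)·(−2) = 288 ≡ 2, so v_3 = 2^{−1} = 6 (mod 11).
  i = 4 (α = 8): (8−5)(8−10)(8−2)(8−4) = 3·(−2)·6·4 = −144 ≡ 10, so v_4 = 10^{−1} = 10 (mod 11).
  i = 5 (α = 4): (4−5)(4−10)(4−2)(4−8) = (−1)·(−6)·2·(−4) = −48 ≡ 7, so v_5 = 7^{−1} = 8 (mod 11).
  v = [1, 8, 6, 10, 8].
Step 2: syndromes of r = [9, 7, 6, 4, 9] (all sums mod 11).
  S_0 = Σ v_i r_i = 1·9 + 8·7 + 6·6 + 10·4 + 8·9 = 213 ≡ 4.
  S_1 = Σ v_i α_i r_i = 1·5·9 + 8·10·7 + 6·2·6 + 10·8·4 + 8·4·9 = 1285 ≡ 9.
  α_i^2 mod 11 = [3, 1, 4, 9, 5].
  S_2 = Σ v_i α_i^2 r_i = 1·3·9 + 8·1·7 + 6·4·6 + 10·9·4 + 8·5·9 = 947 ≡ 1.
  S = (4, 9, 1) ≠ 0, so r is not a codeword (an error is present).
Step 3: locate the error. For a single error e at position i, S_ℓ = v_i·e·α_i^ℓ, so α_err = S_1/S_0.
  S_0^{−1} = 4^{−1} = 3 (mod 11), so α_err = 9·3 = 27 ≡ 5 = α_1. Error position i = 1.
  Consistency check: S_2/S_1 = 1·5 = 5 ≡ 5 = α_err ✓ (single-error assumption holds).
Step 4: error magnitude e = S_0/v_1 = S_0·∏_{j≠1}(α_1 − α_j) = 4·1 = 4 ≡ 4 (mod 11).
Step 5: correct position 1: c_1 = r_1 − e = 9 − 4 ≡ 5 (mod 11). Hence c = [5, 7, 6, 4, 9].
  Check: interpolating c through the α_i gives m(x) = 3 + 7·x (degree < 2) with m(α_i) = c_i for every i, so c is indeed a codeword.


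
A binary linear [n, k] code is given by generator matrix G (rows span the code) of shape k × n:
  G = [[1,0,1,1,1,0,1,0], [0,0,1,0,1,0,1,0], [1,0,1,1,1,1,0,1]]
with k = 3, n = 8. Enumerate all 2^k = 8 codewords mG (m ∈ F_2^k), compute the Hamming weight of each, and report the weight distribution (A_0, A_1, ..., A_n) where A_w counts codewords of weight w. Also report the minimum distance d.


Weight distribution: A_0 = 1, A_2 = 1, A_3 = 2, A_4 = 1, A_5 = 2, A_6 = 1. Minimum distance d = 2.

Enumerate all 2^3 = 8 messages m ∈ F_2^3.
For each, compute codeword c = mG in F_2^8, then tally its weight.
  m = 000 → c = 00000000, weight = 0.
  m = 100 → c = 10111010, weight = 5.
  m = 010 → c = 00101010, weight = 3.
  m = 110 → c = 10010000, weight = 2.
  m = 001 → c = 10111101, weight = 6.
  m = 101 → c = 00000111, weight = 3.
  m = 011 → c = 10010111, weight = 5.
  m = 111 → c = 00101101, weight = 4.
Tally weights:
  weight 0: 1 codewords.
  weight 2: 1 codewords.
  weight 3: 2 codewords.
  weight 4: 1 codewords.
  weight 5: 2 codewords.
  weight 6: 1 codewords.
Minimum distance d = smallest w > 0 with A_w > 0 = 2.
Sanity: Σ A_w = 8 = 2^3 = 8 ✓.


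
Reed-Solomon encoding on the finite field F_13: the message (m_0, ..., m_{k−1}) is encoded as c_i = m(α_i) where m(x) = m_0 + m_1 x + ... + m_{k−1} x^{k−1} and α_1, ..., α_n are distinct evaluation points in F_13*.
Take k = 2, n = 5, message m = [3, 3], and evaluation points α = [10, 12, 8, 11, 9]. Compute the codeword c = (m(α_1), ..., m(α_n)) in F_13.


c = [7, 0, 1, 10, 4]

Message polynomial: m(x) = 3 + 3·x (mod 13).
For each evaluation point α_i, compute m(α_i) mod 13:
  α_1 = 10: Horner steps 3 → 7, so m(10) = 7.
  α_2 = 12: Horner steps 3 → 0, so m(12) = 0.
  α_3 = 8: Horner steps 3 → 1, so m(8) = 1.
  α_4 = 11: Horner steps 3 → 10, so m(11) = 10.
  α_5 = 9: Horner steps 3 → 4, so m(9) = 4.
Codeword c = [7, 0, 1, 10, 4] ∈ F_13^5.


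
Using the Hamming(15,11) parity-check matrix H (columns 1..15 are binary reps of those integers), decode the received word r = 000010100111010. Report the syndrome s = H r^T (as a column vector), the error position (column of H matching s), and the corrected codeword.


s = (0, 0, 0, 1)^T, error position = 1, corrected codeword c = 100010100111010

Compute s = H r^T mod 2 one row at a time:
  s_1 = 0 + 0 + 1 + 1 + 1 + 0 + 1 + 0 = 4 ≡ 0 (mod 2).
  s_2 = 0 + 1 + 0 + 1 + 1 + 0 + 1 + 0 = 4 ≡ 0 (mod 2).
  s_3 = 0 + 0 + 0 + 1 + 1 + 1 + 1 + 0 = 4 ≡ 0 (mod 2).
  s_4 = 0 + 0 + 1 + 1 + 0 + 1 + 0 + 0 = 3 ≡ 1 (mod 2).
s = (0, 0, 0, 1)^T — this equals column 1 of H (binary 0001), so error is at position 1.
Correct: flip bit 1 of r = 000010100111010 to get c = 100010100111010.


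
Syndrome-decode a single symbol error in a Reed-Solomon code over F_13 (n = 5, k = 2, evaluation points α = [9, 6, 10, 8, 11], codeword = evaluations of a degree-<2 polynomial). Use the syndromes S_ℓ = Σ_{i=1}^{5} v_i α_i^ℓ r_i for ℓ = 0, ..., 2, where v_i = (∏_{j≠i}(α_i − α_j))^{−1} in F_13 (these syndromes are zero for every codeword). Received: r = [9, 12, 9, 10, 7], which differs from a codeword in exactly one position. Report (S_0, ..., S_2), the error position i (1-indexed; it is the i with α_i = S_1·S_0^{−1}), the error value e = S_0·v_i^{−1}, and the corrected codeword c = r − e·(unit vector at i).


S = (8, 2, 7), error at position 3, error magnitude e = 1, c = [9, 12, 8, 10, 7].

Step 1: column multipliers v_i = (∏_{j≠i}(α_i − α_j))^{−1} mod 13.
  i = 1 (α = 9): (9−6)(9−10)(9−8)(9−11) = 3·(−1)·1·(−2) = 6 ≡ 6, so v_1 = 6^{−1} = 11 (mod 13).
  i = 2 (α = 6): (6−9)(6−10)(6−8)(6−11) = (−3)·(−4)·(−2)·(−5) = 120 ≡ 3, so v_2 = 3^{−1} = 9 (mod 13).
  i = 3 (α = 10): (10−9)(10−6)(10−8)(10−11) = 1·4·2·(−1) = −8 ≡ 5, so v_3 = 5^{−1} = 8 (mod 13).
  i = 4 (α = 8): (8−9)(8−6)(8−10)(8−11) = (−1)·2·(−2)·(−3) = −12 ≡ 1, so v_4 = 1^{−1} = 1 (mod 13).
  i = 5 (α = 11): (11−9)(11−6)(11−10)(11−8) = 2·5·1·3 = 30 ≡ 4, so v_5 = 4^{−1} = 10 (mod 13).
  v = [11, 9, 8, 1, 10].
Step 2: syndromes of r = [9, 12, 9, 10, 7] (all sums mod 13).
  S_0 = Σ v_i r_i = 11·9 + 9·12 + 8·9 + 1·10 + 10·7 = 359 ≡ 8.
  S_1 = Σ v_i α_i r_i = 11·9·9 + 9·6·12 + 8·10·9 + 1·8·10 + 10·11·7 = 3109 ≡ 2.
  α_i^2 mod 13 = [3, 10, 9, 12, 4].
  S_2 = Σ v_i α_i^2 r_i = 11·3·9 + 9·10·12 + 8·9·9 + 1·12·10 + 10·4·7 = 2425 ≡ 7.
  S = (8, 2, 7) ≠ 0, so r is not a codeword (an error is present).
Step 3: locate the error. For a single error e at position i, S_ℓ = v_i·e·α_i^ℓ, so α_err = S_1/S_0.
  S_0^{−1} = 8^{−1} = 5 (mod 13), so α_err = 2·5 = 10 ≡ 10 = α_3. Error position i = 3.
  Consistency check: S_2/S_1 = 7·7 = 49 ≡ 10 = α_err ✓ (single-error assumption holds).
Step 4: error magnitude e = S_0/v_3 = S_0·∏_{j≠3}(α_3 − α_j) = 8·5 = 40 ≡ 1 (mod 13).
Step 5: correct position 3: c_3 = r_3 − e = 9 − 1 ≡ 8 (mod 13). Hence c = [9, 12, 8, 10, 7].
  Check: interpolating c through the α_i gives m(x) = 5 + 12·x (degree < 2) with m(α_i) = c_i for every i, so c is indeed a codeword.


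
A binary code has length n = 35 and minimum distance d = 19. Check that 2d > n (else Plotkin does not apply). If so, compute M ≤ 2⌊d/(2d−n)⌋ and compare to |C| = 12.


Plotkin bound M ≤ 12; given |C| = 12 ≤ bound (satisfied).

Check applicability: 2d = 38, n = 35.
2d − n = 3 > 0, so Plotkin applies.
Compute d/(2d−n) = 19/3 ≈ 6.3333.
⌊d/(2d−n)⌋ = 6.
Plotkin bound: M ≤ 2·6 = 12.
Given |C| = 12, check: satisfied.
This |C| is at the Plotkin bound.


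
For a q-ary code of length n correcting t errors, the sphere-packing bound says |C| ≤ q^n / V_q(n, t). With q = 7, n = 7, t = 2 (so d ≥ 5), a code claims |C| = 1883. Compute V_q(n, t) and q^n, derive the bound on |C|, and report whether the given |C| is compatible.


V_q(n, t) = 799, q^n = 823543, Hamming bound = 1030, |C| = 1883 > bound (violated).

Step 1: Compute V_q(n, t) = Σ_{j=0}^2 C(n, j) (q−1)^j.
  j = 0: C(7,0)·(6)^0 = 1·1 = 1.
  j = 1: C(7,1)·(6)^1 = 7·6 = 42.
  j = 2: C(7,2)·(6)^2 = 21·36 = 756.
  V_q(n, t) = 1 + 42 + 756 = 799.
Step 2: q^n = 7^7 = 823543.
Step 3: Hamming bound ⌊q^n / V_q(n,t)⌋ = ⌊823543/799⌋ = 1030.
Step 4: Compare |C| = 1883 to 1030: violated.
The claimed |C| lies above the Hamming bound, so no 7-ary code of length 7 with d ≥ 5 can have 1883 codewords.


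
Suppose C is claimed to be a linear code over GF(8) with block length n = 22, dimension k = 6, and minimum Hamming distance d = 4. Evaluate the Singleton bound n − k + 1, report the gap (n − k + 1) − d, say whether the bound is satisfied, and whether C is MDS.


Singleton RHS = n − k + 1 = 17, slack = 13, bound satisfied, not MDS.

Singleton bound: d ≤ n − k + 1.
Here n = 22, k = 6, so n − k + 1 = 17.
Given d = 4, check d ≤ 17: YES.
Slack = (n − k + 1) − d = 13.
The code is NOT MDS (slack = 13 > 0).
Description: the claimed parameters are [22, 6, 4]_8; such a code would be non-MDS.


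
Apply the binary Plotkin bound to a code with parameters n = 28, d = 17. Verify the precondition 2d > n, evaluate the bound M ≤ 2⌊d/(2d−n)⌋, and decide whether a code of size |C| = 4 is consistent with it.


Plotkin bound M ≤ 4; given |C| = 4 ≤ bound (satisfied).

Check applicability: 2d = 34, n = 28.
2d − n = 6 > 0, so Plotkin applies.
Compute d/(2d−n) = 17/6 ≈ 2.8333.
⌊d/(2d−n)⌋ = 2.
Plotkin bound: M ≤ 2·2 = 4.
Given |C| = 4, check: satisfied.
This |C| is at the Plotkin bound.


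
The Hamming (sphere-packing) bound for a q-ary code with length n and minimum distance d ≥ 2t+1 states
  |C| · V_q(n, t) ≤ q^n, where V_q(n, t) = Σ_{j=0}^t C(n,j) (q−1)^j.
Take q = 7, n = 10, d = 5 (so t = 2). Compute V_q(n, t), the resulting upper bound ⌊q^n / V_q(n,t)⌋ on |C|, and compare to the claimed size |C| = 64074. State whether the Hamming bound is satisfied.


V_q(n, t) = 1681, q^n = 282475249, Hamming bound = 168040, |C| = 64074 ≤ bound (satisfied).

Step 1: Compute V_q(n, t) = Σ_{j=0}^2 C(n, j) (q−1)^j.
  j = 0: C(10,0)·(6)^0 = 1·1 = 1.
  j = 1: C(10,1)·(6)^1 = 10·6 = 60.
  j = 2: C(10,2)·(6)^2 = 45·36 = 1620.
  V_q(n, t) = 1 + 60 + 1620 = 1681.
Step 2: q^n = 7^10 = 282475249.
Step 3: Hamming bound ⌊q^n / V_q(n,t)⌋ = ⌊282475249/1681⌋ = 168040.
Step 4: Compare |C| = 64074 to 168040: satisfied.
The claimed |C| lies below the Hamming bound.


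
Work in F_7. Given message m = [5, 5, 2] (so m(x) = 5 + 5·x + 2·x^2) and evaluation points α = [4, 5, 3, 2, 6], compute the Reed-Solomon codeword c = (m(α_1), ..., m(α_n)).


c = [1, 3, 3, 2, 2]

Message polynomial: m(x) = 5 + 5·x + 2·x^2 (mod 7).
For each evaluation point α_i, compute m(α_i) mod 7:
  α_1 = 4: Horner steps 2 → 6 → 1, so m(4) = 1.
  α_2 = 5: Horner steps 2 → 1 → 3, so m(5) = 3.
  α_3 = 3: Horner steps 2 → 4 → 3, so m(3) = 3.
  α_4 = 2: Horner steps 2 → 2 → 2, so m(2) = 2.
  α_5 = 6: Horner steps 2 → 3 → 2, so m(6) = 2.
Codeword c = [1, 3, 3, 2, 2] ∈ F_7^5.


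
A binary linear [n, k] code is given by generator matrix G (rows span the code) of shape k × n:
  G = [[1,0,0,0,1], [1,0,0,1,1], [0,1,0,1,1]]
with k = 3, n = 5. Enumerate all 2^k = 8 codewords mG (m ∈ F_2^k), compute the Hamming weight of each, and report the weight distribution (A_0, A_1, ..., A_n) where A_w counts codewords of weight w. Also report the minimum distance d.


Weight distribution: A_0 = 1, A_1 = 1, A_2 = 3, A_3 = 3. Minimum distance d = 1.

Enumerate all 2^3 = 8 messages m ∈ F_2^3.
For each, compute codeword c = mG in F_2^5, then tally its weight.
  m = 000 → c = 00000, weight = 0.
  m = 100 → c = 10001, weight = 2.
  m = 010 → c = 10011, weight = 3.
  m = 110 → c = 00010, weight = 1.
  m = 001 → c = 01011, weight = 3.
  m = 101 → c = 11010, weight = 3.
  m = 011 → c = 11000, weight = 2.
  m = 111 → c = 01001, weight = 2.
Tally weights:
  weight 0: 1 codewords.
  weight 1: 1 codewords.
  weight 2: 3 codewords.
  weight 3: 3 codewords.
Minimum distance d = smallest w > 0 with A_w > 0 = 1.
Sanity: Σ A_w = 8 = 2^3 = 8 ✓.


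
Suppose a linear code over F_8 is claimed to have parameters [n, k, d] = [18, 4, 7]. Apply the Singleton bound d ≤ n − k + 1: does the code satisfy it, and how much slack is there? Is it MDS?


Singleton RHS = n − k + 1 = 15, slack = 8, bound satisfied, not MDS.

Singleton bound: d ≤ n − k + 1.
Here n = 18, k = 4, so n − k + 1 = 15.
Given d = 7, check d ≤ 15: YES.
Slack = (n − k + 1) − d = 8.
The code is NOT MDS (slack = 8 > 0).
Description: the claimed parameters are [18, 4, 7]_8; such a code would be non-MDS.


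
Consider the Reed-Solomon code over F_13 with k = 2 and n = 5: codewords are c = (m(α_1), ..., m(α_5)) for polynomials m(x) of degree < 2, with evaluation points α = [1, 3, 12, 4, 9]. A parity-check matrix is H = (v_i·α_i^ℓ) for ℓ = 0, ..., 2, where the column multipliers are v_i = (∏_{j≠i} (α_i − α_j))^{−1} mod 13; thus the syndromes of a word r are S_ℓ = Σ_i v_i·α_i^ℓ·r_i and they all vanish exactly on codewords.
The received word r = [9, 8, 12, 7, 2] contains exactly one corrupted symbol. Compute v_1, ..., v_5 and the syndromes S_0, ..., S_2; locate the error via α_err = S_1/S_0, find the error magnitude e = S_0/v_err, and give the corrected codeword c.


S = (8, 8, 8), error at position 1, error magnitude e = 12, c = [10, 8, 12, 7, 2].

Step 1: column multipliers v_i = (∏_{j≠i}(α_i − α_j))^{−1} mod 13.
  i = 1 (α = 1): (1−3)(1−12)(1−4)(1−9) = (−2)·(−11)·(−3)·(−8) = 528 ≡ 8, so v_1 = 8^{−1} = 5 (mod 13).
  i = 2 (α = 3): (3−1)(3−12)(3−4)(3−9) = 2·(−9)·(−1)·(−6) = −108 ≡ 9, so v_2 = 9^{−1} = 3 (mod 13).
  i = 3 (α = 12): (12−1)(12−3)(12−4)(12−9) = 11·9·8·3 = 2376 ≡ 10, so v_3 = 10^{−1} = 4 (mod 13).
  i = 4 (α = 4): (4−1)(4−3)(4−12)(4−9) = 3·1·(−8)·(−5) = 120 ≡ 3, so v_4 = 3^{−1} = 9 (mod 13).
  i = 5 (α = 9): (9−1)(9−3)(9−12)(9−4) = 8·6·(−3)·5 = −720 ≡ 8, so v_5 = 8^{−1} = 5 (mod 13).
  v = [5, 3, 4, 9, 5].
Step 2: syndromes of r = [9, 8, 12, 7, 2] (all sums mod 13).
  S_0 = Σ v_i r_i = 5·9 + 3·8 + 4·12 + 9·7 + 5·2 = 190 ≡ 8.
  S_1 = Σ v_i α_i r_i = 5·1·9 + 3·3·8 + 4·12·12 + 9·4·7 + 5·9·2 = 1035 ≡ 8.
  α_i^2 mod 13 = [1, 9, 1, 3, 3].
  S_2 = Σ v_i α_i^2 r_i = 5·1·9 + 3·9·8 + 4·1·12 + 9·3·7 + 5·3·2 = 528 ≡ 8.
  S = (8, 8, 8) ≠ 0, so r is not a codeword (an error is present).
Step 3: locate the error. For a single error e at position i, S_ℓ = v_i·e·α_i^ℓ, so α_err = S_1/S_0.
  S_0^{−1} = 8^{−1} = 5 (mod 13), so α_err = 8·5 = 40 ≡ 1 = α_1. Error position i = 1.
  Consistency check: S_2/S_1 = 8·5 = 40 ≡ 1 = α_err ✓ (single-error assumption holds).
Step 4: error magnitude e = S_0/v_1 = S_0·∏_{j≠1}(α_1 − α_j) = 8·8 = 64 ≡ 12 (mod 13).
Step 5: correct position 1: c_1 = r_1 − e = 9 − 12 ≡ 10 (mod 13). Hence c = [10, 8, 12, 7, 2].
  Check: interpolating c through the α_i gives m(x) = 11 + 12·x (degree < 2) with m(α_i) = c_i for every i, so c is indeed a codeword.


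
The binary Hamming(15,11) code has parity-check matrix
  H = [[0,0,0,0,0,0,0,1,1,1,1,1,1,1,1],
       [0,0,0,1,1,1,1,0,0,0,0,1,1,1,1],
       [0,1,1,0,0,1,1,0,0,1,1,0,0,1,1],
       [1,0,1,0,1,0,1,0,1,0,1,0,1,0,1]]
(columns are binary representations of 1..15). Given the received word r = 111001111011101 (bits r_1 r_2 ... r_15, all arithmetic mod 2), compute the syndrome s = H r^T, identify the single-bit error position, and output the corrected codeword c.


s = (0, 1, 0, 1)^T, error position = 5, corrected codeword c = 111011111011101

Compute s = H r^T mod 2 one row at a time:
  s_1 = 1 + 1 + 0 + 1 + 1 + 1 + 0 + 1 = 6 ≡ 0 (mod 2).
  s_2 = 0 + 0 + 1 + 1 + 1 + 1 + 0 + 1 = 5 ≡ 1 (mod 2).
  s_3 = 1 + 1 + 1 + 1 + 0 + 1 + 0 + 1 = 6 ≡ 0 (mod 2).
  s_4 = 1 + 1 + 0 + 1 + 1 + 1 + 1 + 1 = 7 ≡ 1 (mod 2).
s = (0, 1, 0, 1)^T — this equals column 5 of H (binary 0101), so error is at position 5.
Correct: flip bit 5 of r = 111001111011101 to get c = 111011111011101.


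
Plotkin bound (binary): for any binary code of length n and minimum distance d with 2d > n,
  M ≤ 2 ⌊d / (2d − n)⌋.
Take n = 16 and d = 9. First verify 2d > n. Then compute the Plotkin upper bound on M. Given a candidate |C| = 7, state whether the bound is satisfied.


Plotkin bound M ≤ 8; given |C| = 7 ≤ bound (satisfied).

Check applicability: 2d = 18, n = 16.
2d − n = 2 > 0, so Plotkin applies.
Compute d/(2d−n) = 9/2 ≈ 4.5000.
⌊d/(2d−n)⌋ = 4.
Plotkin bound: M ≤ 2·4 = 8.
Given |C| = 7, check: satisfied.
This |C| is below the Plotkin bound.


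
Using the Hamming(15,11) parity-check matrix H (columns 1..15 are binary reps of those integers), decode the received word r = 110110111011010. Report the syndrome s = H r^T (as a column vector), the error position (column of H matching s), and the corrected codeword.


s = (1, 1, 0, 1)^T, error position = 13, corrected codeword c = 110110111011110

Compute s = H r^T mod 2 one row at a time:
  s_1 = 1 + 1 + 0 + 1 + 1 + 0 + 1 + 0 = 5 ≡ 1 (mod 2).
  s_2 = 1 + 1 + 0 + 1 + 1 + 0 + 1 + 0 = 5 ≡ 1 (mod 2).
  s_3 = 1 + 0 + 0 + 1 + 0 + 1 + 1 + 0 = 4 ≡ 0 (mod 2).
  s_4 = 1 + 0 + 1 + 1 + 1 + 1 + 0 + 0 = 5 ≡ 1 (mod 2).
s = (1, 1, 0, 1)^T — this equals column 13 of H (binary 1101), so error is at position 13.
Correct: flip bit 13 of r = 110110111011010 to get c = 110110111011110.


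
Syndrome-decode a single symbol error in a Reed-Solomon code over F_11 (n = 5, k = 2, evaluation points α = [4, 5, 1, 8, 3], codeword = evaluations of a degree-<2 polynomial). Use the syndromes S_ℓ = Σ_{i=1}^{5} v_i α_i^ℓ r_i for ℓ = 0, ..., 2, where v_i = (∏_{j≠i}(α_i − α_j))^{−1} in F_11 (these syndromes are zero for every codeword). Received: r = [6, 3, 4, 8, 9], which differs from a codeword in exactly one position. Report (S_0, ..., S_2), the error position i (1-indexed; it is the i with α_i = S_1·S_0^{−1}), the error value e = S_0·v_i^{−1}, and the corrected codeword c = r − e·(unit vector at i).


S = (7, 1, 8), error at position 4, error magnitude e = 3, c = [6, 3, 4, 5, 9].

Step 1: column multipliers v_i = (∏_{j≠i}(α_i − α_j))^{−1} mod 11.
  i = 1 (α = 4): (4−5)(4−1)(4−8)(4−3) = (−1)·3·(−4)·1 = 12 ≡ 1, so v_1 = 1^{−1} = 1 (mod 11).
  i = 2 (α = 5): (5−4)(5−1)(5−8)(5−3) = 1·4·(−3)·2 = −24 ≡ 9, so v_2 = 9^{−1} = 5 (mod 11).
  i = 3 (α = 1): (1−4)(1−5)(1−8)(1−3) = (−3)·(−4)·(−7)·(−2) = 168 ≡ 3, so v_3 = 3^{−1} = 4 (mod 11).
  i = 4 (α = 8): (8−4)(8−5)(8−1)(8−3) = 4·3·7·5 = 420 ≡ 2, so v_4 = 2^{−1} = 6 (mod 11).
  i = 5 (α = 3): (3−4)(3−5)(3−1)(3−8) = (−1)·(−2)·2·(−5) = −20 ≡ 2, so v_5 = 2^{−1} = 6 (mod 11).
  v = [1, 5, 4, 6, 6].
Step 2: syndromes of r = [6, 3, 4, 8, 9] (all sums mod 11).
  S_0 = Σ v_i r_i = 1·6 + 5·3 + 4·4 + 6·8 + 6·9 = 139 ≡ 7.
  S_1 = Σ v_i α_i r_i = 1·4·6 + 5·5·3 + 4·1·4 + 6·8·8 + 6·3·9 = 661 ≡ 1.
  α_i^2 mod 11 = [5, 3, 1, 9, 9].
  S_2 = Σ v_i α_i^2 r_i = 1·5·6 + 5·3·3 + 4·1·4 + 6·9·8 + 6·9·9 = 1009 ≡ 8.
  S = (7, 1, 8) ≠ 0, so r is not a codeword (an error is present).
Step 3: locate the error. For a single error e at position i, S_ℓ = v_i·e·α_i^ℓ, so α_err = S_1/S_0.
  S_0^{−1} = 7^{−1} = 8 (mod 11), so α_err = 1·8 = 8 ≡ 8 = α_4. Error position i = 4.
  Consistency check: S_2/S_1 = 8·1 = 8 ≡ 8 = α_err ✓ (single-error assumption holds).
Step 4: error magnitude e = S_0/v_4 = S_0·∏_{j≠4}(α_4 − α_j) = 7·2 = 14 ≡ 3 (mod 11).
Step 5: correct position 4: c_4 = r_4 − e = 8 − 3 ≡ 5 (mod 11). Hence c = [6, 3, 4, 5, 9].
  Check: interpolating c through the α_i gives m(x) = 7 + 8·x (degree < 2) with m(α_i) = c_i for every i, so c is indeed a codeword.


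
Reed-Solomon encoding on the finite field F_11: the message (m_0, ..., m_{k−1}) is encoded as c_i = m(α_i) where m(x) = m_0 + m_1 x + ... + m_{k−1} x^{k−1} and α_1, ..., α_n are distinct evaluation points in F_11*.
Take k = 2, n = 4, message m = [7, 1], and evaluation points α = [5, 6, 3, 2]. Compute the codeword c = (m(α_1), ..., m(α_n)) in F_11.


c = [1, 2, 10, 9]

Message polynomial: m(x) = 7 + 1·x (mod 11).
For each evaluation point α_i, compute m(α_i) mod 11:
  α_1 = 5: Horner steps 1 → 1, so m(5) = 1.
  α_2 = 6: Horner steps 1 → 2, so m(6) = 2.
  α_3 = 3: Horner steps 1 → 10, so m(3) = 10.
  α_4 = 2: Horner steps 1 → 9, so m(2) = 9.
Codeword c = [1, 2, 10, 9] ∈ F_11^4.


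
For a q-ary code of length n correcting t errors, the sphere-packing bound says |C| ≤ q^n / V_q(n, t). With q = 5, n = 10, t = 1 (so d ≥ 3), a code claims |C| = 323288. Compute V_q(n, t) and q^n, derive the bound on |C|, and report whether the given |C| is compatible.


V_q(n, t) = 41, q^n = 9765625, Hamming bound = 238185, |C| = 323288 > bound (violated).

Step 1: Compute V_q(n, t) = Σ_{j=0}^1 C(n, j) (q−1)^j.
  j = 0: C(10,0)·(4)^0 = 1·1 = 1.
  j = 1: C(10,1)·(4)^1 = 10·4 = 40.
  V_q(n, t) = 1 + 40 = 41.
Step 2: q^n = 5^10 = 9765625.
Step 3: Hamming bound ⌊q^n / V_q(n,t)⌋ = ⌊9765625/41⌋ = 238185.
Step 4: Compare |C| = 323288 to 238185: violated.
The claimed |C| lies above the Hamming bound, so no 5-ary code of length 10 with d ≥ 3 can have 323288 codewords.


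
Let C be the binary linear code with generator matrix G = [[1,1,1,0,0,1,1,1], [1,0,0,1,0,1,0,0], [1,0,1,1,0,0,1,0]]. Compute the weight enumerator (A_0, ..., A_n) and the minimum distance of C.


Weight distribution: A_0 = 1, A_3 = 3, A_4 = 2, A_5 = 1, A_6 = 1. Minimum distance d = 3.

Enumerate all 2^3 = 8 messages m ∈ F_2^3.
For each, compute codeword c = mG in F_2^8, then tally its weight.
  m = 000 → c = 00000000, weight = 0.
  m = 100 → c = 11100111, weight = 6.
  m = 010 → c = 10010100, weight = 3.
  m = 110 → c = 01110011, weight = 5.
  m = 001 → c = 10110010, weight = 4.
  m = 101 → c = 01010101, weight = 4.
  m = 011 → c = 00100110, weight = 3.
  m = 111 → c = 11000001, weight = 3.
Tally weights:
  weight 0: 1 codewords.
  weight 3: 3 codewords.
  weight 4: 2 codewords.
  weight 5: 1 codewords.
  weight 6: 1 codewords.
Minimum distance d = smallest w > 0 with A_w > 0 = 3.
Sanity: Σ A_w = 8 = 2^3 = 8 ✓.


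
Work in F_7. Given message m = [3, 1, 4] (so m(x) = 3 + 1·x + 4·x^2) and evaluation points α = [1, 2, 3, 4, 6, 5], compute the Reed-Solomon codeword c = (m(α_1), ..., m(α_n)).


c = [1, 0, 0, 1, 6, 3]

Message polynomial: m(x) = 3 + 1·x + 4·x^2 (mod 7).
For each evaluation point α_i, compute m(α_i) mod 7:
  α_1 = 1: Horner steps 4 → 5 → 1, so m(1) = 1.
  α_2 = 2: Horner steps 4 → 2 → 0, so m(2) = 0.
  α_3 = 3: Horner steps 4 → 6 → 0, so m(3) = 0.
  α_4 = 4: Horner steps 4 → 3 → 1, so m(4) = 1.
  α_5 = 6: Horner steps 4 → 4 → 6, so m(6) = 6.
  α_6 = 5: Horner steps 4 → 0 → 3, so m(5) = 3.
Codeword c = [1, 0, 0, 1, 6, 3] ∈ F_7^6.


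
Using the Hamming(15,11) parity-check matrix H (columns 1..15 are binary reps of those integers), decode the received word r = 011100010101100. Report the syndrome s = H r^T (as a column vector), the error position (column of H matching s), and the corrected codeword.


s = (0, 1, 1, 0)^T, error position = 6, corrected codeword c = 011101010101100

Compute s = H r^T mod 2 one row at a time:
  s_1 = 1 + 0 + 1 + 0 + 1 + 1 + 0 + 0 = 4 ≡ 0 (mod 2).
  s_2 = 1 + 0 + 0 + 0 + 1 + 1 + 0 + 0 = 3 ≡ 1 (mod 2).
  s_3 = 1 + 1 + 0 + 0 + 1 + 0 + 0 + 0 = 3 ≡ 1 (mod 2).
  s_4 = 0 + 1 + 0 + 0 + 0 + 0 + 1 + 0 = 2 ≡ 0 (mod 2).
s = (0, 1, 1, 0)^T — this equals column 6 of H (binary 0110), so error is at position 6.
Correct: flip bit 6 of r = 011100010101100 to get c = 011101010101100.


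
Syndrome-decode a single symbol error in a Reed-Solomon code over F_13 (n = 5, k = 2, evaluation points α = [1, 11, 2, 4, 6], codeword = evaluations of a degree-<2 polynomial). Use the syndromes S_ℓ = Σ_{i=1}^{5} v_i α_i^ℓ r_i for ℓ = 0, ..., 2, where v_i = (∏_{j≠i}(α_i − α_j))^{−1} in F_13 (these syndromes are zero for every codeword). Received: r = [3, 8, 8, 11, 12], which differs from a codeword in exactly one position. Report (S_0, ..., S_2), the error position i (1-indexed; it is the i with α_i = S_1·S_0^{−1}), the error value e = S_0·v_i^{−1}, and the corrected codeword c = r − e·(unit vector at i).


S = (4, 8, 3), error at position 3, error magnitude e = 11, c = [3, 8, 10, 11, 12].

Step 1: column multipliers v_i = (∏_{j≠i}(α_i − α_j))^{−1} mod 13.
  i = 1 (α = 1): (1−11)(1−2)(1−4)(1−6) = (−10)·(−1)·(−3)·(−5) = 150 ≡ 7, so v_1 = 7^{−1} = 2 (mod 13).
  i = 2 (α = 11): (11−1)(11−2)(11−4)(11−6) = 10·9·7·5 = 3150 ≡ 4, so v_2 = 4^{−1} = 10 (mod 13).
  i = 3 (α = 2): (2−1)(2−11)(2−4)(2−6) = 1·(−9)·(−2)·(−4) = −72 ≡ 6, so v_3 = 6^{−1} = 11 (mod 13).
  i = 4 (α = 4): (4−1)(4−11)(4−2)(4−6) = 3·(−7)·2·(−2) = 84 ≡ 6, so v_4 = 6^{−1} = 11 (mod 13).
  i = 5 (α = 6): (6−1)(6−11)(6−2)(6−4) = 5·(−5)·4·2 = −200 ≡ 8, so v_5 = 8^{−1} = 5 (mod 13).
  v = [2, 10, 11, 11, 5].
Step 2: syndromes of r = [3, 8, 8, 11, 12] (all sums mod 13).
  S_0 = Σ v_i r_i = 2·3 + 10·8 + 11·8 + 11·11 + 5·12 = 355 ≡ 4.
  S_1 = Σ v_i α_i r_i = 2·1·3 + 10·11·8 + 11·2·8 + 11·4·11 + 5·6·12 = 1906 ≡ 8.
  α_i^2 mod 13 = [1, 4, 4, 3, 10].
  S_2 = Σ v_i α_i^2 r_i = 2·1·3 + 10·4·8 + 11·4·8 + 11·3·11 + 5·10·12 = 1641 ≡ 3.
  S = (4, 8, 3) ≠ 0, so r is not a codeword (an error is present).
Step 3: locate the error. For a single error e at position i, S_ℓ = v_i·e·α_i^ℓ, so α_err = S_1/S_0.
  S_0^{−1} = 4^{−1} = 10 (mod 13), so α_err = 8·10 = 80 ≡ 2 = α_3. Error position i = 3.
  Consistency check: S_2/S_1 = 3·5 = 15 ≡ 2 = α_err ✓ (single-error assumption holds).
Step 4: error magnitude e = S_0/v_3 = S_0·∏_{j≠3}(α_3 − α_j) = 4·6 = 24 ≡ 11 (mod 13).
Step 5: correct position 3: c_3 = r_3 − e = 8 − 11 ≡ 10 (mod 13). Hence c = [3, 8, 10, 11, 12].
  Check: interpolating c through the α_i gives m(x) = 9 + 7·x (degree < 2) with m(α_i) = c_i for every i, so c is indeed a codeword.


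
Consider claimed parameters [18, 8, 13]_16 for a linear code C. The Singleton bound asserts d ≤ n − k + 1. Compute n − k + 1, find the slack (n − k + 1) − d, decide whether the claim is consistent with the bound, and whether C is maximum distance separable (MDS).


Singleton RHS = n − k + 1 = 11, slack = -2, bound violated (no such code; not MDS).

Singleton bound: d ≤ n − k + 1.
Here n = 18, k = 8, so n − k + 1 = 11.
Given d = 13, check d ≤ 11: NO.
Slack = (n − k + 1) − d = -2.
The slack is negative: d = 13 exceeds n − k + 1 = 11 by 2, so the Singleton bound is violated and no linear [18, 8, 13]_16 code can exist. In particular it is not MDS (MDS requires d = n − k + 1 exactly).
Description: the claimed parameters are [18, 8, 13]_16; such a code would be impossible (violates the Singleton bound).


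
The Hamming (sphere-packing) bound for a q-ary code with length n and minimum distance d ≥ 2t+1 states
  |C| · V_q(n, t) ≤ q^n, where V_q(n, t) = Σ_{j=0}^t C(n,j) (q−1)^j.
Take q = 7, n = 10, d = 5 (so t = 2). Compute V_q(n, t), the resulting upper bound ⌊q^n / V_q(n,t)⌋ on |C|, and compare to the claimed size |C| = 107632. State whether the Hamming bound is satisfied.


V_q(n, t) = 1681, q^n = 282475249, Hamming bound = 168040, |C| = 107632 ≤ bound (satisfied).

Step 1: Compute V_q(n, t) = Σ_{j=0}^2 C(n, j) (q−1)^j.
  j = 0: C(10,0)·(6)^0 = 1·1 = 1.
  j = 1: C(10,1)·(6)^1 = 10·6 = 60.
  j = 2: C(10,2)·(6)^2 = 45·36 = 1620.
  V_q(n, t) = 1 + 60 + 1620 = 1681.
Step 2: q^n = 7^10 = 282475249.
Step 3: Hamming bound ⌊q^n / V_q(n,t)⌋ = ⌊282475249/1681⌋ = 168040.
Step 4: Compare |C| = 107632 to 168040: satisfied.
The claimed |C| lies below the Hamming bound.
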